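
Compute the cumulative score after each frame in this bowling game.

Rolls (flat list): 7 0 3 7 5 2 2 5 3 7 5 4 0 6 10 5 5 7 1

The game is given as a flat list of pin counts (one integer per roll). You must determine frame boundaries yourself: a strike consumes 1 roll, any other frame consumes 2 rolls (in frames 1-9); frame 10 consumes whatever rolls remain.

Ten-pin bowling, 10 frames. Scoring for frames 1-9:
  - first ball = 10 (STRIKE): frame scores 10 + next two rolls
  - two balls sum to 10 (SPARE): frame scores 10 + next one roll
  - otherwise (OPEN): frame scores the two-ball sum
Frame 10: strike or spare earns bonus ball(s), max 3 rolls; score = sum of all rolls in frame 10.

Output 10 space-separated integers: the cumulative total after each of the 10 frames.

Frame 1: OPEN (7+0=7). Cumulative: 7
Frame 2: SPARE (3+7=10). 10 + next roll (5) = 15. Cumulative: 22
Frame 3: OPEN (5+2=7). Cumulative: 29
Frame 4: OPEN (2+5=7). Cumulative: 36
Frame 5: SPARE (3+7=10). 10 + next roll (5) = 15. Cumulative: 51
Frame 6: OPEN (5+4=9). Cumulative: 60
Frame 7: OPEN (0+6=6). Cumulative: 66
Frame 8: STRIKE. 10 + next two rolls (5+5) = 20. Cumulative: 86
Frame 9: SPARE (5+5=10). 10 + next roll (7) = 17. Cumulative: 103
Frame 10: OPEN. Sum of all frame-10 rolls (7+1) = 8. Cumulative: 111

Answer: 7 22 29 36 51 60 66 86 103 111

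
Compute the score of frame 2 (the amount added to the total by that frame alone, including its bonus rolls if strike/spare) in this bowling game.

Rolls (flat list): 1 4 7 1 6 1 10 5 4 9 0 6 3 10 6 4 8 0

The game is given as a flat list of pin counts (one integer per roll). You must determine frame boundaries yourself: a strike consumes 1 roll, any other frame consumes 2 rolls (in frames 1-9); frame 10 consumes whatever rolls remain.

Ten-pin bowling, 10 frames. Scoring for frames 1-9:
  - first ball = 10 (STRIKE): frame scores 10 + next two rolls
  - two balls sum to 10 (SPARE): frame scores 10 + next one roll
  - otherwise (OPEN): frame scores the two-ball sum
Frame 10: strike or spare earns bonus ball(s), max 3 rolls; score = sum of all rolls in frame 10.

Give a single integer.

Frame 1: OPEN (1+4=5). Cumulative: 5
Frame 2: OPEN (7+1=8). Cumulative: 13
Frame 3: OPEN (6+1=7). Cumulative: 20
Frame 4: STRIKE. 10 + next two rolls (5+4) = 19. Cumulative: 39

Answer: 8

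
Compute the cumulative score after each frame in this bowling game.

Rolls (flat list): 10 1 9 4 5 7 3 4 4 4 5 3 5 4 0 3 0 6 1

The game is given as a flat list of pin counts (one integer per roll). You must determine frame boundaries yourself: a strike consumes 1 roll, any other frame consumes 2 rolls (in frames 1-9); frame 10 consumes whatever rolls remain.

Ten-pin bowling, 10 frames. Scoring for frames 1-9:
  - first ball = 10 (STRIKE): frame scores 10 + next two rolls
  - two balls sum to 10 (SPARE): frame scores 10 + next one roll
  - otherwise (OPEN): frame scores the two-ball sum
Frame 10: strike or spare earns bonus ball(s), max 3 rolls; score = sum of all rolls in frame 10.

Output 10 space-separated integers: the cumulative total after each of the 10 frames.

Frame 1: STRIKE. 10 + next two rolls (1+9) = 20. Cumulative: 20
Frame 2: SPARE (1+9=10). 10 + next roll (4) = 14. Cumulative: 34
Frame 3: OPEN (4+5=9). Cumulative: 43
Frame 4: SPARE (7+3=10). 10 + next roll (4) = 14. Cumulative: 57
Frame 5: OPEN (4+4=8). Cumulative: 65
Frame 6: OPEN (4+5=9). Cumulative: 74
Frame 7: OPEN (3+5=8). Cumulative: 82
Frame 8: OPEN (4+0=4). Cumulative: 86
Frame 9: OPEN (3+0=3). Cumulative: 89
Frame 10: OPEN. Sum of all frame-10 rolls (6+1) = 7. Cumulative: 96

Answer: 20 34 43 57 65 74 82 86 89 96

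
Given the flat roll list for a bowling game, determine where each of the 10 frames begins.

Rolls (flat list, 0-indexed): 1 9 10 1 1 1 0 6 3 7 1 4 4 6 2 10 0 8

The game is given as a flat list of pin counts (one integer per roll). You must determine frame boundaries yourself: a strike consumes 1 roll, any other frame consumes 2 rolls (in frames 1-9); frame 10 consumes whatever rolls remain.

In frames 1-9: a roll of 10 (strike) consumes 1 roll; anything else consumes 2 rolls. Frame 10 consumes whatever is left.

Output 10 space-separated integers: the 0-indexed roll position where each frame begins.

Frame 1 starts at roll index 0: rolls=1,9 (sum=10), consumes 2 rolls
Frame 2 starts at roll index 2: roll=10 (strike), consumes 1 roll
Frame 3 starts at roll index 3: rolls=1,1 (sum=2), consumes 2 rolls
Frame 4 starts at roll index 5: rolls=1,0 (sum=1), consumes 2 rolls
Frame 5 starts at roll index 7: rolls=6,3 (sum=9), consumes 2 rolls
Frame 6 starts at roll index 9: rolls=7,1 (sum=8), consumes 2 rolls
Frame 7 starts at roll index 11: rolls=4,4 (sum=8), consumes 2 rolls
Frame 8 starts at roll index 13: rolls=6,2 (sum=8), consumes 2 rolls
Frame 9 starts at roll index 15: roll=10 (strike), consumes 1 roll
Frame 10 starts at roll index 16: 2 remaining rolls

Answer: 0 2 3 5 7 9 11 13 15 16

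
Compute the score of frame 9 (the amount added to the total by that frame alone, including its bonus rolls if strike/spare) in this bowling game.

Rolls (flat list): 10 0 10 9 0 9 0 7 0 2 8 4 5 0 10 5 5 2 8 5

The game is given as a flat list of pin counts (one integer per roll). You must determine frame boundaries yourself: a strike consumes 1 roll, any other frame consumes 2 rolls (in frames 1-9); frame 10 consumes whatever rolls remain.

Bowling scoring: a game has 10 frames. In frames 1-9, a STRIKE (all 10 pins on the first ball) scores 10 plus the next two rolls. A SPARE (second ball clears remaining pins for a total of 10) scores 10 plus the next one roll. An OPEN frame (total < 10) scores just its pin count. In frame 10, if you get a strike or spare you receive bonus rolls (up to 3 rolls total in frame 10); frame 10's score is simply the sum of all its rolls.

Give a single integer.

Frame 1: STRIKE. 10 + next two rolls (0+10) = 20. Cumulative: 20
Frame 2: SPARE (0+10=10). 10 + next roll (9) = 19. Cumulative: 39
Frame 3: OPEN (9+0=9). Cumulative: 48
Frame 4: OPEN (9+0=9). Cumulative: 57
Frame 5: OPEN (7+0=7). Cumulative: 64
Frame 6: SPARE (2+8=10). 10 + next roll (4) = 14. Cumulative: 78
Frame 7: OPEN (4+5=9). Cumulative: 87
Frame 8: SPARE (0+10=10). 10 + next roll (5) = 15. Cumulative: 102
Frame 9: SPARE (5+5=10). 10 + next roll (2) = 12. Cumulative: 114
Frame 10: SPARE. Sum of all frame-10 rolls (2+8+5) = 15. Cumulative: 129

Answer: 12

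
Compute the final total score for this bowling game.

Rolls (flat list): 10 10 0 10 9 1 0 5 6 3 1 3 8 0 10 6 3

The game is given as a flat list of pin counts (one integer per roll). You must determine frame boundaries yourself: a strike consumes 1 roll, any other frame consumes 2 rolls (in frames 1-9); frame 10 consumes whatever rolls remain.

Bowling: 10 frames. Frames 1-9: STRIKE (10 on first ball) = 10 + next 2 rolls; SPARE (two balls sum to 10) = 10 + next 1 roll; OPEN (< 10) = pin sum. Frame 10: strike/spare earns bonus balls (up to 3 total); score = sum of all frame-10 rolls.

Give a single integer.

Answer: 123

Derivation:
Frame 1: STRIKE. 10 + next two rolls (10+0) = 20. Cumulative: 20
Frame 2: STRIKE. 10 + next two rolls (0+10) = 20. Cumulative: 40
Frame 3: SPARE (0+10=10). 10 + next roll (9) = 19. Cumulative: 59
Frame 4: SPARE (9+1=10). 10 + next roll (0) = 10. Cumulative: 69
Frame 5: OPEN (0+5=5). Cumulative: 74
Frame 6: OPEN (6+3=9). Cumulative: 83
Frame 7: OPEN (1+3=4). Cumulative: 87
Frame 8: OPEN (8+0=8). Cumulative: 95
Frame 9: STRIKE. 10 + next two rolls (6+3) = 19. Cumulative: 114
Frame 10: OPEN. Sum of all frame-10 rolls (6+3) = 9. Cumulative: 123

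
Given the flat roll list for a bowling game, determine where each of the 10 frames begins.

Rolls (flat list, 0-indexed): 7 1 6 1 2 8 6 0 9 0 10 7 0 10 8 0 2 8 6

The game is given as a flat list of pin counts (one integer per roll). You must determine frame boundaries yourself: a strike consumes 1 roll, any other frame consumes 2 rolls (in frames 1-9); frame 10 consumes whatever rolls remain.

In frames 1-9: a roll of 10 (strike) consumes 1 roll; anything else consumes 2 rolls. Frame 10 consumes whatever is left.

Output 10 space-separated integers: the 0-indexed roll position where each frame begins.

Answer: 0 2 4 6 8 10 11 13 14 16

Derivation:
Frame 1 starts at roll index 0: rolls=7,1 (sum=8), consumes 2 rolls
Frame 2 starts at roll index 2: rolls=6,1 (sum=7), consumes 2 rolls
Frame 3 starts at roll index 4: rolls=2,8 (sum=10), consumes 2 rolls
Frame 4 starts at roll index 6: rolls=6,0 (sum=6), consumes 2 rolls
Frame 5 starts at roll index 8: rolls=9,0 (sum=9), consumes 2 rolls
Frame 6 starts at roll index 10: roll=10 (strike), consumes 1 roll
Frame 7 starts at roll index 11: rolls=7,0 (sum=7), consumes 2 rolls
Frame 8 starts at roll index 13: roll=10 (strike), consumes 1 roll
Frame 9 starts at roll index 14: rolls=8,0 (sum=8), consumes 2 rolls
Frame 10 starts at roll index 16: 3 remaining rolls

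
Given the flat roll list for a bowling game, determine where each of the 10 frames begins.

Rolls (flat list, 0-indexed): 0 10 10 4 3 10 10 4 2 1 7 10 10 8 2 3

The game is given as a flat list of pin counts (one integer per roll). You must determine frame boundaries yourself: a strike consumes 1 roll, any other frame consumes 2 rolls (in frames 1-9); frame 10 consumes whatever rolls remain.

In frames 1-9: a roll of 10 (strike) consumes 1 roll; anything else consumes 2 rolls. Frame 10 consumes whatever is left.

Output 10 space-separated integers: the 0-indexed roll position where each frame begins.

Frame 1 starts at roll index 0: rolls=0,10 (sum=10), consumes 2 rolls
Frame 2 starts at roll index 2: roll=10 (strike), consumes 1 roll
Frame 3 starts at roll index 3: rolls=4,3 (sum=7), consumes 2 rolls
Frame 4 starts at roll index 5: roll=10 (strike), consumes 1 roll
Frame 5 starts at roll index 6: roll=10 (strike), consumes 1 roll
Frame 6 starts at roll index 7: rolls=4,2 (sum=6), consumes 2 rolls
Frame 7 starts at roll index 9: rolls=1,7 (sum=8), consumes 2 rolls
Frame 8 starts at roll index 11: roll=10 (strike), consumes 1 roll
Frame 9 starts at roll index 12: roll=10 (strike), consumes 1 roll
Frame 10 starts at roll index 13: 3 remaining rolls

Answer: 0 2 3 5 6 7 9 11 12 13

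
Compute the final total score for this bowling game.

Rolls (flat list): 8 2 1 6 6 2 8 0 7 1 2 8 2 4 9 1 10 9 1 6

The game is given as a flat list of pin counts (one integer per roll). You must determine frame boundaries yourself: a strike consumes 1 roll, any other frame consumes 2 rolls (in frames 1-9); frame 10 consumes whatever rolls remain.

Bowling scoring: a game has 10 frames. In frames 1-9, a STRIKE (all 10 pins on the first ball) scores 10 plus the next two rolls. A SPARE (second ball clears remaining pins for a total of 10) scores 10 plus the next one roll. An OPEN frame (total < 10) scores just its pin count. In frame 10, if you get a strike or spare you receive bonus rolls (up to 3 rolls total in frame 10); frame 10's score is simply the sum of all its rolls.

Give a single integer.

Answer: 116

Derivation:
Frame 1: SPARE (8+2=10). 10 + next roll (1) = 11. Cumulative: 11
Frame 2: OPEN (1+6=7). Cumulative: 18
Frame 3: OPEN (6+2=8). Cumulative: 26
Frame 4: OPEN (8+0=8). Cumulative: 34
Frame 5: OPEN (7+1=8). Cumulative: 42
Frame 6: SPARE (2+8=10). 10 + next roll (2) = 12. Cumulative: 54
Frame 7: OPEN (2+4=6). Cumulative: 60
Frame 8: SPARE (9+1=10). 10 + next roll (10) = 20. Cumulative: 80
Frame 9: STRIKE. 10 + next two rolls (9+1) = 20. Cumulative: 100
Frame 10: SPARE. Sum of all frame-10 rolls (9+1+6) = 16. Cumulative: 116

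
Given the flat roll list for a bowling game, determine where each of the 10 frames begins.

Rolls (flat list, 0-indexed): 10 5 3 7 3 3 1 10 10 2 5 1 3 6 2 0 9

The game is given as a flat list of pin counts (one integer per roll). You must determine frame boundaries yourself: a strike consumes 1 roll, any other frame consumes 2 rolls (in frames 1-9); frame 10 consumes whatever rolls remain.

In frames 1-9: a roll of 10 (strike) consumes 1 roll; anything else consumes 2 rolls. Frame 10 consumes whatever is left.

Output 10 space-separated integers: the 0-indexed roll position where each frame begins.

Answer: 0 1 3 5 7 8 9 11 13 15

Derivation:
Frame 1 starts at roll index 0: roll=10 (strike), consumes 1 roll
Frame 2 starts at roll index 1: rolls=5,3 (sum=8), consumes 2 rolls
Frame 3 starts at roll index 3: rolls=7,3 (sum=10), consumes 2 rolls
Frame 4 starts at roll index 5: rolls=3,1 (sum=4), consumes 2 rolls
Frame 5 starts at roll index 7: roll=10 (strike), consumes 1 roll
Frame 6 starts at roll index 8: roll=10 (strike), consumes 1 roll
Frame 7 starts at roll index 9: rolls=2,5 (sum=7), consumes 2 rolls
Frame 8 starts at roll index 11: rolls=1,3 (sum=4), consumes 2 rolls
Frame 9 starts at roll index 13: rolls=6,2 (sum=8), consumes 2 rolls
Frame 10 starts at roll index 15: 2 remaining rolls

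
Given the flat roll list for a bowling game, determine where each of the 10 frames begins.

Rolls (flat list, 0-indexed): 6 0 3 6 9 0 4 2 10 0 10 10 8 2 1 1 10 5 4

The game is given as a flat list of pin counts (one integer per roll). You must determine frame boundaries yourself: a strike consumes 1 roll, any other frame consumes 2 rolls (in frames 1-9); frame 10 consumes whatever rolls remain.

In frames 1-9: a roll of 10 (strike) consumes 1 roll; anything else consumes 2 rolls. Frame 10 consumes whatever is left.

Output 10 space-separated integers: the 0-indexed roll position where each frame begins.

Answer: 0 2 4 6 8 9 11 12 14 16

Derivation:
Frame 1 starts at roll index 0: rolls=6,0 (sum=6), consumes 2 rolls
Frame 2 starts at roll index 2: rolls=3,6 (sum=9), consumes 2 rolls
Frame 3 starts at roll index 4: rolls=9,0 (sum=9), consumes 2 rolls
Frame 4 starts at roll index 6: rolls=4,2 (sum=6), consumes 2 rolls
Frame 5 starts at roll index 8: roll=10 (strike), consumes 1 roll
Frame 6 starts at roll index 9: rolls=0,10 (sum=10), consumes 2 rolls
Frame 7 starts at roll index 11: roll=10 (strike), consumes 1 roll
Frame 8 starts at roll index 12: rolls=8,2 (sum=10), consumes 2 rolls
Frame 9 starts at roll index 14: rolls=1,1 (sum=2), consumes 2 rolls
Frame 10 starts at roll index 16: 3 remaining rolls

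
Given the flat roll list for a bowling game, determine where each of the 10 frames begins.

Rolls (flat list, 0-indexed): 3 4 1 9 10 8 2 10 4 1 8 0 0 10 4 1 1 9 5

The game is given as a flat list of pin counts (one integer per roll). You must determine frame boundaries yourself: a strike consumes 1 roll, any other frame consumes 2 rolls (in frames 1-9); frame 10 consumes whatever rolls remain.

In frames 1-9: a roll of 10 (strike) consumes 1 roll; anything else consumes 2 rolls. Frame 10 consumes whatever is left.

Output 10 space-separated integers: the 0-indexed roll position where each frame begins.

Answer: 0 2 4 5 7 8 10 12 14 16

Derivation:
Frame 1 starts at roll index 0: rolls=3,4 (sum=7), consumes 2 rolls
Frame 2 starts at roll index 2: rolls=1,9 (sum=10), consumes 2 rolls
Frame 3 starts at roll index 4: roll=10 (strike), consumes 1 roll
Frame 4 starts at roll index 5: rolls=8,2 (sum=10), consumes 2 rolls
Frame 5 starts at roll index 7: roll=10 (strike), consumes 1 roll
Frame 6 starts at roll index 8: rolls=4,1 (sum=5), consumes 2 rolls
Frame 7 starts at roll index 10: rolls=8,0 (sum=8), consumes 2 rolls
Frame 8 starts at roll index 12: rolls=0,10 (sum=10), consumes 2 rolls
Frame 9 starts at roll index 14: rolls=4,1 (sum=5), consumes 2 rolls
Frame 10 starts at roll index 16: 3 remaining rolls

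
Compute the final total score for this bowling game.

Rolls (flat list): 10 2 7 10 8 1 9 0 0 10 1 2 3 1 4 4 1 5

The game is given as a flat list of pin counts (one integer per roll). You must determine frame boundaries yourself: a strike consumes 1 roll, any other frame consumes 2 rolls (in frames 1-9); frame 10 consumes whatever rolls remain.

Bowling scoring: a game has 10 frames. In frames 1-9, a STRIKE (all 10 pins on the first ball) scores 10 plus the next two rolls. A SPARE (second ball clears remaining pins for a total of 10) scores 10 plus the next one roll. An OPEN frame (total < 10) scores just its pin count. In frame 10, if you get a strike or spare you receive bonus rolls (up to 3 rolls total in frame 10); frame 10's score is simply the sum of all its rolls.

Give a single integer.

Answer: 97

Derivation:
Frame 1: STRIKE. 10 + next two rolls (2+7) = 19. Cumulative: 19
Frame 2: OPEN (2+7=9). Cumulative: 28
Frame 3: STRIKE. 10 + next two rolls (8+1) = 19. Cumulative: 47
Frame 4: OPEN (8+1=9). Cumulative: 56
Frame 5: OPEN (9+0=9). Cumulative: 65
Frame 6: SPARE (0+10=10). 10 + next roll (1) = 11. Cumulative: 76
Frame 7: OPEN (1+2=3). Cumulative: 79
Frame 8: OPEN (3+1=4). Cumulative: 83
Frame 9: OPEN (4+4=8). Cumulative: 91
Frame 10: OPEN. Sum of all frame-10 rolls (1+5) = 6. Cumulative: 97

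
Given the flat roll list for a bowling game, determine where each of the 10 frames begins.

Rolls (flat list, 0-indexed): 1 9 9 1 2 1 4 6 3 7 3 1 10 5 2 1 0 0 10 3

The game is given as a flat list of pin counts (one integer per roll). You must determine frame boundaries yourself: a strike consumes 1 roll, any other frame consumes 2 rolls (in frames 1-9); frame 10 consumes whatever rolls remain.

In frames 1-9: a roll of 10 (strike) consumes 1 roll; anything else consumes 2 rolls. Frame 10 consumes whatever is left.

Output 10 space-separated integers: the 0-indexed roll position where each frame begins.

Answer: 0 2 4 6 8 10 12 13 15 17

Derivation:
Frame 1 starts at roll index 0: rolls=1,9 (sum=10), consumes 2 rolls
Frame 2 starts at roll index 2: rolls=9,1 (sum=10), consumes 2 rolls
Frame 3 starts at roll index 4: rolls=2,1 (sum=3), consumes 2 rolls
Frame 4 starts at roll index 6: rolls=4,6 (sum=10), consumes 2 rolls
Frame 5 starts at roll index 8: rolls=3,7 (sum=10), consumes 2 rolls
Frame 6 starts at roll index 10: rolls=3,1 (sum=4), consumes 2 rolls
Frame 7 starts at roll index 12: roll=10 (strike), consumes 1 roll
Frame 8 starts at roll index 13: rolls=5,2 (sum=7), consumes 2 rolls
Frame 9 starts at roll index 15: rolls=1,0 (sum=1), consumes 2 rolls
Frame 10 starts at roll index 17: 3 remaining rolls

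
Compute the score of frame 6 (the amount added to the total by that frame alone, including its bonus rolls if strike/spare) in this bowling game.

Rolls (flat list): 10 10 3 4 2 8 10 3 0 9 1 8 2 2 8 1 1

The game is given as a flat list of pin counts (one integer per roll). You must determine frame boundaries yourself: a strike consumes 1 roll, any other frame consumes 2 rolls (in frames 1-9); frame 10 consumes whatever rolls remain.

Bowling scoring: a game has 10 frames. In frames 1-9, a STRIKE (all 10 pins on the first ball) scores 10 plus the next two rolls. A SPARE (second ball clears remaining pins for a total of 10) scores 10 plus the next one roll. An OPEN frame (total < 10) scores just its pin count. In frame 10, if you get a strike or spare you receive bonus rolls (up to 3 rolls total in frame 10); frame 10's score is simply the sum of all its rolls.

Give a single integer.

Frame 1: STRIKE. 10 + next two rolls (10+3) = 23. Cumulative: 23
Frame 2: STRIKE. 10 + next two rolls (3+4) = 17. Cumulative: 40
Frame 3: OPEN (3+4=7). Cumulative: 47
Frame 4: SPARE (2+8=10). 10 + next roll (10) = 20. Cumulative: 67
Frame 5: STRIKE. 10 + next two rolls (3+0) = 13. Cumulative: 80
Frame 6: OPEN (3+0=3). Cumulative: 83
Frame 7: SPARE (9+1=10). 10 + next roll (8) = 18. Cumulative: 101
Frame 8: SPARE (8+2=10). 10 + next roll (2) = 12. Cumulative: 113

Answer: 3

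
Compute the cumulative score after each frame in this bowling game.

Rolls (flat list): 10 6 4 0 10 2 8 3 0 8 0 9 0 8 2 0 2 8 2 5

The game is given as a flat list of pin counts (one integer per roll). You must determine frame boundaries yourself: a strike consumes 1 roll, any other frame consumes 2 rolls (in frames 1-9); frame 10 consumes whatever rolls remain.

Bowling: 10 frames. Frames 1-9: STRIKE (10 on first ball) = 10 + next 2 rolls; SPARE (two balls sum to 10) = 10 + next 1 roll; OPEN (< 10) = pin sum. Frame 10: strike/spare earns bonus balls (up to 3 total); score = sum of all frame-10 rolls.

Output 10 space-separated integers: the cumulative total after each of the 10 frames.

Frame 1: STRIKE. 10 + next two rolls (6+4) = 20. Cumulative: 20
Frame 2: SPARE (6+4=10). 10 + next roll (0) = 10. Cumulative: 30
Frame 3: SPARE (0+10=10). 10 + next roll (2) = 12. Cumulative: 42
Frame 4: SPARE (2+8=10). 10 + next roll (3) = 13. Cumulative: 55
Frame 5: OPEN (3+0=3). Cumulative: 58
Frame 6: OPEN (8+0=8). Cumulative: 66
Frame 7: OPEN (9+0=9). Cumulative: 75
Frame 8: SPARE (8+2=10). 10 + next roll (0) = 10. Cumulative: 85
Frame 9: OPEN (0+2=2). Cumulative: 87
Frame 10: SPARE. Sum of all frame-10 rolls (8+2+5) = 15. Cumulative: 102

Answer: 20 30 42 55 58 66 75 85 87 102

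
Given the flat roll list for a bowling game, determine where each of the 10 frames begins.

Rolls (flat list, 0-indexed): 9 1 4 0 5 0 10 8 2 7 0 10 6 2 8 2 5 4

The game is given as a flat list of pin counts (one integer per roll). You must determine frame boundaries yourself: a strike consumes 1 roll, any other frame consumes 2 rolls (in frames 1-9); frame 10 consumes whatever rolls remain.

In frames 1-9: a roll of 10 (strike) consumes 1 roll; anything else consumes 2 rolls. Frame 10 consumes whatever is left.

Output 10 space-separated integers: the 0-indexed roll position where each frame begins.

Answer: 0 2 4 6 7 9 11 12 14 16

Derivation:
Frame 1 starts at roll index 0: rolls=9,1 (sum=10), consumes 2 rolls
Frame 2 starts at roll index 2: rolls=4,0 (sum=4), consumes 2 rolls
Frame 3 starts at roll index 4: rolls=5,0 (sum=5), consumes 2 rolls
Frame 4 starts at roll index 6: roll=10 (strike), consumes 1 roll
Frame 5 starts at roll index 7: rolls=8,2 (sum=10), consumes 2 rolls
Frame 6 starts at roll index 9: rolls=7,0 (sum=7), consumes 2 rolls
Frame 7 starts at roll index 11: roll=10 (strike), consumes 1 roll
Frame 8 starts at roll index 12: rolls=6,2 (sum=8), consumes 2 rolls
Frame 9 starts at roll index 14: rolls=8,2 (sum=10), consumes 2 rolls
Frame 10 starts at roll index 16: 2 remaining rolls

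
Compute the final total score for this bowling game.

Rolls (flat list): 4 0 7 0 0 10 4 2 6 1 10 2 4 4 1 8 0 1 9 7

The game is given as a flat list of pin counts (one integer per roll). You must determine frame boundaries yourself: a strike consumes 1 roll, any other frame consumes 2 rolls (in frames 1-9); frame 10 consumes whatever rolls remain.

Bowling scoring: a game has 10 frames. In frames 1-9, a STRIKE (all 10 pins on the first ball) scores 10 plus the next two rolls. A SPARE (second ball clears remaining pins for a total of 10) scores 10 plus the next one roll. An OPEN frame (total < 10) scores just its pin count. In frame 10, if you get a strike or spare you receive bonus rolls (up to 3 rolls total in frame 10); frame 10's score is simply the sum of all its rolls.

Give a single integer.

Answer: 90

Derivation:
Frame 1: OPEN (4+0=4). Cumulative: 4
Frame 2: OPEN (7+0=7). Cumulative: 11
Frame 3: SPARE (0+10=10). 10 + next roll (4) = 14. Cumulative: 25
Frame 4: OPEN (4+2=6). Cumulative: 31
Frame 5: OPEN (6+1=7). Cumulative: 38
Frame 6: STRIKE. 10 + next two rolls (2+4) = 16. Cumulative: 54
Frame 7: OPEN (2+4=6). Cumulative: 60
Frame 8: OPEN (4+1=5). Cumulative: 65
Frame 9: OPEN (8+0=8). Cumulative: 73
Frame 10: SPARE. Sum of all frame-10 rolls (1+9+7) = 17. Cumulative: 90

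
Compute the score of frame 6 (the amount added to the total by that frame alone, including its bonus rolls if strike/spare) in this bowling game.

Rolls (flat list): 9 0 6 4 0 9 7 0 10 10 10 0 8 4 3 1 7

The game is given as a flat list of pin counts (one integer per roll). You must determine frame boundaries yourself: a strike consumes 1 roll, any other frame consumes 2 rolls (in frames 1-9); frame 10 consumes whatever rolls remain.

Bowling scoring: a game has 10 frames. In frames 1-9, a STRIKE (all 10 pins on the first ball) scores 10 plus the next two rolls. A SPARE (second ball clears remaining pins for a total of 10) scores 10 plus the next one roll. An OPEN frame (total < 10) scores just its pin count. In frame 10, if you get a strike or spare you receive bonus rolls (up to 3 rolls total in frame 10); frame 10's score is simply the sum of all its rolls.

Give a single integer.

Answer: 20

Derivation:
Frame 1: OPEN (9+0=9). Cumulative: 9
Frame 2: SPARE (6+4=10). 10 + next roll (0) = 10. Cumulative: 19
Frame 3: OPEN (0+9=9). Cumulative: 28
Frame 4: OPEN (7+0=7). Cumulative: 35
Frame 5: STRIKE. 10 + next two rolls (10+10) = 30. Cumulative: 65
Frame 6: STRIKE. 10 + next two rolls (10+0) = 20. Cumulative: 85
Frame 7: STRIKE. 10 + next two rolls (0+8) = 18. Cumulative: 103
Frame 8: OPEN (0+8=8). Cumulative: 111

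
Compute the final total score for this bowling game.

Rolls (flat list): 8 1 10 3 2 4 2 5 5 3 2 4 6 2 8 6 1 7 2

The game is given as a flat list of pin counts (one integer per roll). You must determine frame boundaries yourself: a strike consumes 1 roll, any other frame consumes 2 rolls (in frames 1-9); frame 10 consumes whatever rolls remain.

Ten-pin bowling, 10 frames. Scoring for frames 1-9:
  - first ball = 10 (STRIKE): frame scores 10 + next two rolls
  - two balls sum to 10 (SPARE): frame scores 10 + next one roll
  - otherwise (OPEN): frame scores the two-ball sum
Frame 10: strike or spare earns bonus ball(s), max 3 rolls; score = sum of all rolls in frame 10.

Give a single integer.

Answer: 97

Derivation:
Frame 1: OPEN (8+1=9). Cumulative: 9
Frame 2: STRIKE. 10 + next two rolls (3+2) = 15. Cumulative: 24
Frame 3: OPEN (3+2=5). Cumulative: 29
Frame 4: OPEN (4+2=6). Cumulative: 35
Frame 5: SPARE (5+5=10). 10 + next roll (3) = 13. Cumulative: 48
Frame 6: OPEN (3+2=5). Cumulative: 53
Frame 7: SPARE (4+6=10). 10 + next roll (2) = 12. Cumulative: 65
Frame 8: SPARE (2+8=10). 10 + next roll (6) = 16. Cumulative: 81
Frame 9: OPEN (6+1=7). Cumulative: 88
Frame 10: OPEN. Sum of all frame-10 rolls (7+2) = 9. Cumulative: 97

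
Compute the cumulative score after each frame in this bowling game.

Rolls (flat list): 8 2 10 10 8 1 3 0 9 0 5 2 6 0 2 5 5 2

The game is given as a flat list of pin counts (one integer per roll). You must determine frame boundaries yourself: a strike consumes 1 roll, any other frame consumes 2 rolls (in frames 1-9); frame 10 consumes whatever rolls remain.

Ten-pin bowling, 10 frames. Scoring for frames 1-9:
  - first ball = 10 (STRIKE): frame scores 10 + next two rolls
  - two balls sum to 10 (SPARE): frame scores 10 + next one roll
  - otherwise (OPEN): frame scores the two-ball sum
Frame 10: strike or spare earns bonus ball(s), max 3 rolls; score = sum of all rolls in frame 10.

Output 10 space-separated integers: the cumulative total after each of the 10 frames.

Frame 1: SPARE (8+2=10). 10 + next roll (10) = 20. Cumulative: 20
Frame 2: STRIKE. 10 + next two rolls (10+8) = 28. Cumulative: 48
Frame 3: STRIKE. 10 + next two rolls (8+1) = 19. Cumulative: 67
Frame 4: OPEN (8+1=9). Cumulative: 76
Frame 5: OPEN (3+0=3). Cumulative: 79
Frame 6: OPEN (9+0=9). Cumulative: 88
Frame 7: OPEN (5+2=7). Cumulative: 95
Frame 8: OPEN (6+0=6). Cumulative: 101
Frame 9: OPEN (2+5=7). Cumulative: 108
Frame 10: OPEN. Sum of all frame-10 rolls (5+2) = 7. Cumulative: 115

Answer: 20 48 67 76 79 88 95 101 108 115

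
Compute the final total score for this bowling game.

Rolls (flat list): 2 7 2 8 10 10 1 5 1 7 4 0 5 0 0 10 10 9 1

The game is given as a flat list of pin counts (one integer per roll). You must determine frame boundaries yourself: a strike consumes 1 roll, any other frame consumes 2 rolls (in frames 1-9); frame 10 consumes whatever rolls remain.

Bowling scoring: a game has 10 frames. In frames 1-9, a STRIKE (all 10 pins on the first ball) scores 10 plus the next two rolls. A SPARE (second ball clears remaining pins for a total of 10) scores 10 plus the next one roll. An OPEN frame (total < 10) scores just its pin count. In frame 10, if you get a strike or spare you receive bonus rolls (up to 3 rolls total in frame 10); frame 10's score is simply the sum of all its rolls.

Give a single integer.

Answer: 129

Derivation:
Frame 1: OPEN (2+7=9). Cumulative: 9
Frame 2: SPARE (2+8=10). 10 + next roll (10) = 20. Cumulative: 29
Frame 3: STRIKE. 10 + next two rolls (10+1) = 21. Cumulative: 50
Frame 4: STRIKE. 10 + next two rolls (1+5) = 16. Cumulative: 66
Frame 5: OPEN (1+5=6). Cumulative: 72
Frame 6: OPEN (1+7=8). Cumulative: 80
Frame 7: OPEN (4+0=4). Cumulative: 84
Frame 8: OPEN (5+0=5). Cumulative: 89
Frame 9: SPARE (0+10=10). 10 + next roll (10) = 20. Cumulative: 109
Frame 10: STRIKE. Sum of all frame-10 rolls (10+9+1) = 20. Cumulative: 129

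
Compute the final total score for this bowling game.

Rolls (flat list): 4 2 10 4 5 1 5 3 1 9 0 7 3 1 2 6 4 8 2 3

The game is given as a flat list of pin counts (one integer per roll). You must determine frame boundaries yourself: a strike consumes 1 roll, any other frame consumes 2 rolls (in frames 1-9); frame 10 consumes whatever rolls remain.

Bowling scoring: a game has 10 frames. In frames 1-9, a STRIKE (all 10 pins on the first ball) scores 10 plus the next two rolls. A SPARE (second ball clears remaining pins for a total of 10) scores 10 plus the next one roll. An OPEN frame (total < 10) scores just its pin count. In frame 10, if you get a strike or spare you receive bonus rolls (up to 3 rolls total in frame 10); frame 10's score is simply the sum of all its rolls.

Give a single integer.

Frame 1: OPEN (4+2=6). Cumulative: 6
Frame 2: STRIKE. 10 + next two rolls (4+5) = 19. Cumulative: 25
Frame 3: OPEN (4+5=9). Cumulative: 34
Frame 4: OPEN (1+5=6). Cumulative: 40
Frame 5: OPEN (3+1=4). Cumulative: 44
Frame 6: OPEN (9+0=9). Cumulative: 53
Frame 7: SPARE (7+3=10). 10 + next roll (1) = 11. Cumulative: 64
Frame 8: OPEN (1+2=3). Cumulative: 67
Frame 9: SPARE (6+4=10). 10 + next roll (8) = 18. Cumulative: 85
Frame 10: SPARE. Sum of all frame-10 rolls (8+2+3) = 13. Cumulative: 98

Answer: 98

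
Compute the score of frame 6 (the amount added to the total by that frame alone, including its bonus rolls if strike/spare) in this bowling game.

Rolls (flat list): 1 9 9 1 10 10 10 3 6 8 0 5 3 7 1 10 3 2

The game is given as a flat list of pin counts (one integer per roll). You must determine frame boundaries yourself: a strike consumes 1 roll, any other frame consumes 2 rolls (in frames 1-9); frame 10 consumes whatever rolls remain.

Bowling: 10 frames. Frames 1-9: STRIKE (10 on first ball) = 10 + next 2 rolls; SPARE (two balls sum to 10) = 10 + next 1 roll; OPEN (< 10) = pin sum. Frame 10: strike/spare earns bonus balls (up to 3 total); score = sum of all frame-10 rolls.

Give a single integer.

Frame 1: SPARE (1+9=10). 10 + next roll (9) = 19. Cumulative: 19
Frame 2: SPARE (9+1=10). 10 + next roll (10) = 20. Cumulative: 39
Frame 3: STRIKE. 10 + next two rolls (10+10) = 30. Cumulative: 69
Frame 4: STRIKE. 10 + next two rolls (10+3) = 23. Cumulative: 92
Frame 5: STRIKE. 10 + next two rolls (3+6) = 19. Cumulative: 111
Frame 6: OPEN (3+6=9). Cumulative: 120
Frame 7: OPEN (8+0=8). Cumulative: 128
Frame 8: OPEN (5+3=8). Cumulative: 136

Answer: 9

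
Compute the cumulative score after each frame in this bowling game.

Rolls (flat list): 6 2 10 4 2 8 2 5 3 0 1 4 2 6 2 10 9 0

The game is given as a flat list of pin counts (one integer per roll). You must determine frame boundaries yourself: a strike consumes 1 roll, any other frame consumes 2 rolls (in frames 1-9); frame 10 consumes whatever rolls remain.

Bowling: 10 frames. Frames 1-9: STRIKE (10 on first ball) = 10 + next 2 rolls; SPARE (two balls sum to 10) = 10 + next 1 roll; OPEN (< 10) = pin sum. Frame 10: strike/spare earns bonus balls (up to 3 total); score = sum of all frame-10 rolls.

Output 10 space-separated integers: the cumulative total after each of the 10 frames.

Frame 1: OPEN (6+2=8). Cumulative: 8
Frame 2: STRIKE. 10 + next two rolls (4+2) = 16. Cumulative: 24
Frame 3: OPEN (4+2=6). Cumulative: 30
Frame 4: SPARE (8+2=10). 10 + next roll (5) = 15. Cumulative: 45
Frame 5: OPEN (5+3=8). Cumulative: 53
Frame 6: OPEN (0+1=1). Cumulative: 54
Frame 7: OPEN (4+2=6). Cumulative: 60
Frame 8: OPEN (6+2=8). Cumulative: 68
Frame 9: STRIKE. 10 + next two rolls (9+0) = 19. Cumulative: 87
Frame 10: OPEN. Sum of all frame-10 rolls (9+0) = 9. Cumulative: 96

Answer: 8 24 30 45 53 54 60 68 87 96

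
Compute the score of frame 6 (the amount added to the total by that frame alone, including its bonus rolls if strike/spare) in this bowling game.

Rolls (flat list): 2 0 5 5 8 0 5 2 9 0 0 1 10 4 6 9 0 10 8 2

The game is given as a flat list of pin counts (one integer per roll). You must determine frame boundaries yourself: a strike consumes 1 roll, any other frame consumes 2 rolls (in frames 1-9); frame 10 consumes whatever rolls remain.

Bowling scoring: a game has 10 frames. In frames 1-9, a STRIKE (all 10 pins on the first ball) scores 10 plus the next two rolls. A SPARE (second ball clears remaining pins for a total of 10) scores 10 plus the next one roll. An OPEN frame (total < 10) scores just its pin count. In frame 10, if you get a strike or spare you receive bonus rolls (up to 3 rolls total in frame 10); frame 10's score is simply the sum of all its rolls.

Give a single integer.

Answer: 1

Derivation:
Frame 1: OPEN (2+0=2). Cumulative: 2
Frame 2: SPARE (5+5=10). 10 + next roll (8) = 18. Cumulative: 20
Frame 3: OPEN (8+0=8). Cumulative: 28
Frame 4: OPEN (5+2=7). Cumulative: 35
Frame 5: OPEN (9+0=9). Cumulative: 44
Frame 6: OPEN (0+1=1). Cumulative: 45
Frame 7: STRIKE. 10 + next two rolls (4+6) = 20. Cumulative: 65
Frame 8: SPARE (4+6=10). 10 + next roll (9) = 19. Cumulative: 84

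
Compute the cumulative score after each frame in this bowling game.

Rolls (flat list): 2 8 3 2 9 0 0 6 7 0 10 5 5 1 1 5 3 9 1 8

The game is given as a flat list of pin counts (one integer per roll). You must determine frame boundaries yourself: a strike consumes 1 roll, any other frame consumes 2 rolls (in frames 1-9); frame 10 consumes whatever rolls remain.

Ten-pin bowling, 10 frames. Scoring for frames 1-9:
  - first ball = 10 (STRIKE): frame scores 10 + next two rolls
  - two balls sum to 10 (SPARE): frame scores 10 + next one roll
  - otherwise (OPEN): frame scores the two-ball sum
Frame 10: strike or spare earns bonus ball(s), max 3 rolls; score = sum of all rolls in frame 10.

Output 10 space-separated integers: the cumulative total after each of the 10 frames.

Answer: 13 18 27 33 40 60 71 73 81 99

Derivation:
Frame 1: SPARE (2+8=10). 10 + next roll (3) = 13. Cumulative: 13
Frame 2: OPEN (3+2=5). Cumulative: 18
Frame 3: OPEN (9+0=9). Cumulative: 27
Frame 4: OPEN (0+6=6). Cumulative: 33
Frame 5: OPEN (7+0=7). Cumulative: 40
Frame 6: STRIKE. 10 + next two rolls (5+5) = 20. Cumulative: 60
Frame 7: SPARE (5+5=10). 10 + next roll (1) = 11. Cumulative: 71
Frame 8: OPEN (1+1=2). Cumulative: 73
Frame 9: OPEN (5+3=8). Cumulative: 81
Frame 10: SPARE. Sum of all frame-10 rolls (9+1+8) = 18. Cumulative: 99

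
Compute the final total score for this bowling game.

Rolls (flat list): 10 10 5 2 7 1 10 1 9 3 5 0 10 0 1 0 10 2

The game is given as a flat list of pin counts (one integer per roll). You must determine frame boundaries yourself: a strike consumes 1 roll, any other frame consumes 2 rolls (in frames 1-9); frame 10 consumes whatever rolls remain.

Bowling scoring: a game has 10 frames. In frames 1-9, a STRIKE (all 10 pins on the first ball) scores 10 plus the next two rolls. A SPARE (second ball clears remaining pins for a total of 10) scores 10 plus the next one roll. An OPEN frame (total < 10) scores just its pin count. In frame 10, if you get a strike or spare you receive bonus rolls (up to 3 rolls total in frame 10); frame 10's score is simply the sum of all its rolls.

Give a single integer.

Frame 1: STRIKE. 10 + next two rolls (10+5) = 25. Cumulative: 25
Frame 2: STRIKE. 10 + next two rolls (5+2) = 17. Cumulative: 42
Frame 3: OPEN (5+2=7). Cumulative: 49
Frame 4: OPEN (7+1=8). Cumulative: 57
Frame 5: STRIKE. 10 + next two rolls (1+9) = 20. Cumulative: 77
Frame 6: SPARE (1+9=10). 10 + next roll (3) = 13. Cumulative: 90
Frame 7: OPEN (3+5=8). Cumulative: 98
Frame 8: SPARE (0+10=10). 10 + next roll (0) = 10. Cumulative: 108
Frame 9: OPEN (0+1=1). Cumulative: 109
Frame 10: SPARE. Sum of all frame-10 rolls (0+10+2) = 12. Cumulative: 121

Answer: 121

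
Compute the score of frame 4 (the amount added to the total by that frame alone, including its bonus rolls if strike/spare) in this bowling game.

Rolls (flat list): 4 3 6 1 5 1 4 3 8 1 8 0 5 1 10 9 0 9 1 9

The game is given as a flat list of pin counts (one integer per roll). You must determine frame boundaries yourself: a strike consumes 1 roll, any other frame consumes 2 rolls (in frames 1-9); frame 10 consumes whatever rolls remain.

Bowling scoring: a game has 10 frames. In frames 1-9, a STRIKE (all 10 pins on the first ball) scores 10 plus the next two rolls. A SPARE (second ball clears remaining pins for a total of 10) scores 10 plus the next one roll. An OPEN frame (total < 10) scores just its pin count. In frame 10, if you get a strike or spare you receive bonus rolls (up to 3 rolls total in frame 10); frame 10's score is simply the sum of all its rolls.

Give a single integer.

Answer: 7

Derivation:
Frame 1: OPEN (4+3=7). Cumulative: 7
Frame 2: OPEN (6+1=7). Cumulative: 14
Frame 3: OPEN (5+1=6). Cumulative: 20
Frame 4: OPEN (4+3=7). Cumulative: 27
Frame 5: OPEN (8+1=9). Cumulative: 36
Frame 6: OPEN (8+0=8). Cumulative: 44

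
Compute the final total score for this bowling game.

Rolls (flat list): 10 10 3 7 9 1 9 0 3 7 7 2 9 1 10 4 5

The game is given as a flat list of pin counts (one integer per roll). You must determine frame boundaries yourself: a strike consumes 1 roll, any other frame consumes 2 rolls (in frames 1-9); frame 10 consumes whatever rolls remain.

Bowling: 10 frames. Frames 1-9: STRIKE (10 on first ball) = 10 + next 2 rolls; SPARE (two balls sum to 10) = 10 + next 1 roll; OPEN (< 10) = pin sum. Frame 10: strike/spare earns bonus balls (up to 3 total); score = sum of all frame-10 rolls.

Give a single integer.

Answer: 164

Derivation:
Frame 1: STRIKE. 10 + next two rolls (10+3) = 23. Cumulative: 23
Frame 2: STRIKE. 10 + next two rolls (3+7) = 20. Cumulative: 43
Frame 3: SPARE (3+7=10). 10 + next roll (9) = 19. Cumulative: 62
Frame 4: SPARE (9+1=10). 10 + next roll (9) = 19. Cumulative: 81
Frame 5: OPEN (9+0=9). Cumulative: 90
Frame 6: SPARE (3+7=10). 10 + next roll (7) = 17. Cumulative: 107
Frame 7: OPEN (7+2=9). Cumulative: 116
Frame 8: SPARE (9+1=10). 10 + next roll (10) = 20. Cumulative: 136
Frame 9: STRIKE. 10 + next two rolls (4+5) = 19. Cumulative: 155
Frame 10: OPEN. Sum of all frame-10 rolls (4+5) = 9. Cumulative: 164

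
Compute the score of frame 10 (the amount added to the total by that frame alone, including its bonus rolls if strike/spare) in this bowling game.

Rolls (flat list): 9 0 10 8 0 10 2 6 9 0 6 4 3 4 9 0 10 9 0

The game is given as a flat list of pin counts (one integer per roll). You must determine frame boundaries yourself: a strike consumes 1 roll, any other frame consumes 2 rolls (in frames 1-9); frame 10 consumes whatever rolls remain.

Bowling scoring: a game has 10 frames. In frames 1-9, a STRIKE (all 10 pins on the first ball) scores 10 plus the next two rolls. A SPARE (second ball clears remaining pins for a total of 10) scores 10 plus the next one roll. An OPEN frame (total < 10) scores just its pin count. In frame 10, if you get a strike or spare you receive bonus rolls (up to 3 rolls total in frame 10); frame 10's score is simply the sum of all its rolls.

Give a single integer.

Frame 1: OPEN (9+0=9). Cumulative: 9
Frame 2: STRIKE. 10 + next two rolls (8+0) = 18. Cumulative: 27
Frame 3: OPEN (8+0=8). Cumulative: 35
Frame 4: STRIKE. 10 + next two rolls (2+6) = 18. Cumulative: 53
Frame 5: OPEN (2+6=8). Cumulative: 61
Frame 6: OPEN (9+0=9). Cumulative: 70
Frame 7: SPARE (6+4=10). 10 + next roll (3) = 13. Cumulative: 83
Frame 8: OPEN (3+4=7). Cumulative: 90
Frame 9: OPEN (9+0=9). Cumulative: 99
Frame 10: STRIKE. Sum of all frame-10 rolls (10+9+0) = 19. Cumulative: 118

Answer: 19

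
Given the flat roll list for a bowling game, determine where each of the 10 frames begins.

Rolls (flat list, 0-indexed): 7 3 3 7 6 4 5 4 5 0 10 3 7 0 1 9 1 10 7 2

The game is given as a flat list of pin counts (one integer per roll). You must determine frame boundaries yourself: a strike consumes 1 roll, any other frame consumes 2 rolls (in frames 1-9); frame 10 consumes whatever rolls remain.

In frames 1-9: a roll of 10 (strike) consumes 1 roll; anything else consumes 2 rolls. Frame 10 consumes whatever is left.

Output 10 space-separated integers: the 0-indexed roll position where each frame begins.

Frame 1 starts at roll index 0: rolls=7,3 (sum=10), consumes 2 rolls
Frame 2 starts at roll index 2: rolls=3,7 (sum=10), consumes 2 rolls
Frame 3 starts at roll index 4: rolls=6,4 (sum=10), consumes 2 rolls
Frame 4 starts at roll index 6: rolls=5,4 (sum=9), consumes 2 rolls
Frame 5 starts at roll index 8: rolls=5,0 (sum=5), consumes 2 rolls
Frame 6 starts at roll index 10: roll=10 (strike), consumes 1 roll
Frame 7 starts at roll index 11: rolls=3,7 (sum=10), consumes 2 rolls
Frame 8 starts at roll index 13: rolls=0,1 (sum=1), consumes 2 rolls
Frame 9 starts at roll index 15: rolls=9,1 (sum=10), consumes 2 rolls
Frame 10 starts at roll index 17: 3 remaining rolls

Answer: 0 2 4 6 8 10 11 13 15 17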